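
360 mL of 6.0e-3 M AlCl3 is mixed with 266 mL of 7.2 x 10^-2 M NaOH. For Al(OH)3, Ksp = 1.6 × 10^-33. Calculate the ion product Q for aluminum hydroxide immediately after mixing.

Q ≈ 9.9e-8

Total volume = 360 + 266 = 626 mL.
[Al^3+] = 6.0 × 10^-3 × (360/626) = 3.45 x 10^-3 M
[OH^-] = 7.2 × 10^-2 × (266/626) = 3.06 × 10^-2 M
Al(OH)3(s) ⇌ Al^3+ + 3 OH^-, so Q = [Al^3+][OH^-]^3
Q = (3.45 × 10^-3)(3.06 × 10^-2)^3 = 9.9 × 10^-8
Q > Ksp, so Al(OH)3 will precipitate.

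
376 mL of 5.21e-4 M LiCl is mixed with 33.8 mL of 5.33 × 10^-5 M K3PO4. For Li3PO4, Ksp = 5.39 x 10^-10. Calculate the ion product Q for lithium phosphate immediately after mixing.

Total volume = 376 + 33.8 = 409.8 mL.
[Li^+] = 5.21 × 10^-4 × (376/409.8) = 4.780 × 10^-4 M
[PO4^3-] = 5.33 × 10^-5 × (33.8/409.8) = 4.396 × 10^-6 M
Li3PO4(s) ⇌ 3 Li^+ + PO4^3-, so Q = [Li^+]^3[PO4^3-]
Q = (4.780 x 10^-4)^3(4.396 × 10^-6) = 4.80 x 10^-16
Q < Ksp, so no precipitate of Li3PO4 forms.

Q = 4.80 × 10^-16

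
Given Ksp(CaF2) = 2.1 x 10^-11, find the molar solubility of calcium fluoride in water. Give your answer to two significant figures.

CaF2(s) <=> Ca^2+ + 2 F^-
Ksp = [Ca^2+][F^-]^2
If s mol/L of CaF2 dissolves, [Ca^2+] = s and [F^-] = 2s.
Ksp = s(2s)^2 = 4s^3
s^3 = 2.1 x 10^-11 / 4, so s = 1.7 x 10^-4 M

s = 1.7e-4 M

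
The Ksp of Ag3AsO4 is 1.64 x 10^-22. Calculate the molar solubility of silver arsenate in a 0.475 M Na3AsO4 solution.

s = 2.34e-8 M

Ag3AsO4(s) ⇌ 3 Ag^+(aq) + AsO4^3-(aq)
Ksp = [Ag^+]^3[AsO4^3-]
Let s = moles of Ag3AsO4 that dissolve per litre. [Ag^+] = 3s, [AsO4^3-] = 0.475 + s ≈ 0.475 (common-ion effect: AsO4^3- is already 0.475 M).
Ksp ≈ (3s)^3 × 0.475
s = 2.34 × 10^-8 M
Check: s = 2.3 × 10^-8 ≪ 0.475, so the approximation is valid.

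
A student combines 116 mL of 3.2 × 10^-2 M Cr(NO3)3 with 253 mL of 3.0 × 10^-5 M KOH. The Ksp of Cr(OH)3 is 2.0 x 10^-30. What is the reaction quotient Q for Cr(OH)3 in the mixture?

Total volume = 116 + 253 = 369 mL.
[Cr^3+] = 3.2 × 10^-2 × (116/369) = 1.01 × 10^-2 M
[OH^-] = 3.0 × 10^-5 × (253/369) = 2.06 × 10^-5 M
Cr(OH)3(s) ⇌ Cr^3+(aq) + 3 OH^-(aq), so Q = [Cr^3+][OH^-]^3
Q = (1.01 x 10^-2)(2.06 × 10^-5)^3 = 8.8 × 10^-17
Q > Ksp, so Cr(OH)3 will precipitate.

8.8 x 10^-17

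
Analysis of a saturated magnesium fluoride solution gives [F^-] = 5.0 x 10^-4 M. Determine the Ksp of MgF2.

MgF2(s) ⇌ Mg^2+ + 2 F^-
Stoichiometry gives [Mg^2+] = (1/2)[F^-] = 2.50 x 10^-4 M.
Ksp = [Mg^2+][F^-]^2
Ksp = 2.50 × 10^-4 × (5.0 × 10^-4)^2 = 6.3 × 10^-11

Ksp ≈ 6.3e-11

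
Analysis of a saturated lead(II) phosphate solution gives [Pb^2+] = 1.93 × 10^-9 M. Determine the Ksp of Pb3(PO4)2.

Pb3(PO4)2(s) ⇌ 3 Pb^2+(aq) + 2 PO4^3-(aq)
Stoichiometry gives [PO4^3-] = (2/3)[Pb^2+] = 1.287 × 10^-9 M.
Ksp = [Pb^2+]^3[PO4^3-]^2
Ksp = (1.93 × 10^-9)^3 × (1.287 × 10^-9)^2 = 1.19 x 10^-44

Ksp ≈ 1.19 × 10^-44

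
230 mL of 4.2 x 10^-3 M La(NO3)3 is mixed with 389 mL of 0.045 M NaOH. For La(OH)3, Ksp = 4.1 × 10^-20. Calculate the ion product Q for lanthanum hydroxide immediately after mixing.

Total volume = 230 + 389 = 619 mL.
[La^3+] = 4.2 x 10^-3 × (230/619) = 1.56 × 10^-3 M
[OH^-] = 4.5 × 10^-2 × (389/619) = 2.83 x 10^-2 M
La(OH)3(s) ⇌ La^3+(aq) + 3 OH^-(aq), so Q = [La^3+][OH^-]^3
Q = (1.56 × 10^-3)(2.83 x 10^-2)^3 = 3.5 × 10^-8
Q > Ksp, so La(OH)3 will precipitate.

Q ≈ 3.5 x 10^-8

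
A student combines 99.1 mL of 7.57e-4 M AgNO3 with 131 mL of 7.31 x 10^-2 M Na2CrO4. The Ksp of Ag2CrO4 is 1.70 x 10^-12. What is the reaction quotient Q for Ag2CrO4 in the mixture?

4.42 x 10^-9

Total volume = 99.1 + 131 = 230.1 mL.
[Ag^+] = 7.57 × 10^-4 × (99.1/230.1) = 3.260 x 10^-4 M
[CrO4^2-] = 7.31 × 10^-2 × (131/230.1) = 4.162 × 10^-2 M
Ag2CrO4(s) ⇌ 2 Ag^+(aq) + CrO4^2-(aq), so Q = [Ag^+]^2[CrO4^2-]
Q = (3.260 x 10^-4)^2(4.162 x 10^-2) = 4.42 × 10^-9
Q > Ksp, so Ag2CrO4 will precipitate.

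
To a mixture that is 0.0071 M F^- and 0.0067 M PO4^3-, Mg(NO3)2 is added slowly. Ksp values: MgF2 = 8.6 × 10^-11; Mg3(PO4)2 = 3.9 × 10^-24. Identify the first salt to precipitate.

Precipitation of each salt starts when its ion product equals its Ksp.
For MgF2: 8.6 × 10^-11 = (0.0071)^2 × [Mg^2+]  ⇒  [Mg^2+] = 1.7 × 10^-6 M.
For Mg3(PO4)2: 3.9 × 10^-24 = (0.0067)^2 × [Mg^2+]^3  ⇒  [Mg^2+] = 4.4 × 10^-7 M.
The salt with the lower threshold [Mg^2+] precipitates first: Mg3(PO4)2.

Mg3(PO4)2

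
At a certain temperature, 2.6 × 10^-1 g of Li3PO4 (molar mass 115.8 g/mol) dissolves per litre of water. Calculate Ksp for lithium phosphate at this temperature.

Molar solubility s = (2.6 × 10^-1 g/L) / (115.8 g/mol) = 2.25 × 10^-3 M.
Li3PO4(s) ⇌ 3 Li^+(aq) + PO4^3-(aq)
Let s = molar solubility. Then [Li^+] = 3s and [PO4^3-] = s.
Ksp = [Li^+]^3[PO4^3-]
Ksp = (3s)^3s = 27s^4
Ksp = 27 × (2.25 x 10^-3)^4 = 6.9 x 10^-10

Ksp = 6.9e-10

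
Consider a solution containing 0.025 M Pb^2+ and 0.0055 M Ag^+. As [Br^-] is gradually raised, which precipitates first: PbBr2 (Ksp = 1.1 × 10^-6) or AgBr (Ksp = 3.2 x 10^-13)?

Each salt begins to precipitate when Q = Ksp, i.e. when [Br^-] reaches its threshold.
For PbBr2: 1.1 × 10^-6 = 0.025 × [Br^-]^2  ⇒  [Br^-] = 6.6 × 10^-3 M.
For AgBr: 3.2 x 10^-13 = 0.0055 × [Br^-]  ⇒  [Br^-] = 5.8 x 10^-11 M.
The salt with the lower threshold [Br^-] precipitates first: AgBr.

AgBr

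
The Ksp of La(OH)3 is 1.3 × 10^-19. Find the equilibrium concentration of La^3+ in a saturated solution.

La(OH)3(s) <=> La^3+ + 3 OH^-
Ksp = [La^3+][OH^-]^3
Let s = molar solubility. Then [La^3+] = s and [OH^-] = 3s.
Substituting: Ksp = s(3s)^3 = 27s^4
s = (1.3 × 10^-19 / 27)^(1/4) = 8.33 x 10^-6 M
[La^3+] = s = 8.3 × 10^-6 M

[La^3+] ≈ 8.3 × 10^-6 M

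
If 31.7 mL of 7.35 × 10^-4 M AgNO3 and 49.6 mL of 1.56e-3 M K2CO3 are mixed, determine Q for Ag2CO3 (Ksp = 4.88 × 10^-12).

Total volume = 31.7 + 49.6 = 81.3 mL.
[Ag^+] = 7.35 × 10^-4 × (31.7/81.3) = 2.866 × 10^-4 M
[CO3^2-] = 1.56 × 10^-3 × (49.6/81.3) = 9.517 × 10^-4 M
Ag2CO3(s) ⇌ 2 Ag^+(aq) + CO3^2-(aq), so Q = [Ag^+]^2[CO3^2-]
Q = (2.866 × 10^-4)^2(9.517 x 10^-4) = 7.82 × 10^-11
Q > Ksp, so Ag2CO3 will precipitate.

Q = 7.82 x 10^-11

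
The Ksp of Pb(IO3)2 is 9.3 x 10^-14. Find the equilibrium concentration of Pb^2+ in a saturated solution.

Pb(IO3)2(s) ⇌ Pb^2+ + 2 IO3^-
Ksp = [Pb^2+][IO3^-]^2
If s mol/L of Pb(IO3)2 dissolves, [Pb^2+] = s and [IO3^-] = 2s.
So Ksp = s × (2s)^2 = 4s^3
Solving, s = (9.3 x 10^-14/4)^(1/3) = 2.85 x 10^-5 M
[Pb^2+] = s = 2.9 × 10^-5 M

[Pb^2+] = 2.9 × 10^-5 M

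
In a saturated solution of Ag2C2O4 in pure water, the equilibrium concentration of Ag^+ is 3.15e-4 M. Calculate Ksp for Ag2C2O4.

Ksp ≈ 1.56e-11

Ag2C2O4(s) ⇌ 2 Ag^+ + C2O4^2-
Stoichiometry gives [C2O4^2-] = (1/2)[Ag^+] = 1.575 x 10^-4 M.
Ksp = [Ag^+]^2[C2O4^2-]
Ksp = (3.15 x 10^-4)^2 × 1.575 × 10^-4 = 1.56 × 10^-11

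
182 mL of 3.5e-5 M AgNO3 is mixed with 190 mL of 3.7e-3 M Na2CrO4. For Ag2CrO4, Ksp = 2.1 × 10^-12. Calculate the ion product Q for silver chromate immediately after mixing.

Q = 5.5 × 10^-13

Total volume = 182 + 190 = 372 mL.
[Ag^+] = 3.5 × 10^-5 × (182/372) = 1.71 × 10^-5 M
[CrO4^2-] = 3.7 x 10^-3 × (190/372) = 1.89 x 10^-3 M
Ag2CrO4(s) <=> 2 Ag^+ + CrO4^2-, so Q = [Ag^+]^2[CrO4^2-]
Q = (1.71 x 10^-5)^2(1.89 × 10^-3) = 5.5 × 10^-13
Q < Ksp, so no precipitate of Ag2CrO4 forms.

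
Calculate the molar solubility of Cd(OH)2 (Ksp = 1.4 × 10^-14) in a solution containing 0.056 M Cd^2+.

Cd(OH)2(s) ⇌ Cd^2+ + 2 OH^-
Ksp = [Cd^2+][OH^-]^2
If s mol/L dissolves here, [Cd^2+] = 0.056 + s ≈ 0.056, [OH^-] = 2s (since the Cd^2+ already present dominates).
Ksp ≈ 0.056 × (2s)^2
s = 2.5 x 10^-7 M
Check: s = 2.5 × 10^-7 ≪ 0.056, so the approximation is valid.

s ≈ 2.5 × 10^-7 M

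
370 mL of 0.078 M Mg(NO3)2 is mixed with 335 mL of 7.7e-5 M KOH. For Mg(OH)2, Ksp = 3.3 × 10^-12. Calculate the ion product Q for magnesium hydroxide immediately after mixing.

Q = 5.5 × 10^-11

Total volume = 370 + 335 = 705 mL.
[Mg^2+] = 7.8 × 10^-2 × (370/705) = 4.09 × 10^-2 M
[OH^-] = 7.7 × 10^-5 × (335/705) = 3.66 × 10^-5 M
Mg(OH)2(s) ⇌ Mg^2+ + 2 OH^-, so Q = [Mg^2+][OH^-]^2
Q = (4.09 × 10^-2)(3.66 x 10^-5)^2 = 5.5 × 10^-11
Q > Ksp, so Mg(OH)2 will precipitate.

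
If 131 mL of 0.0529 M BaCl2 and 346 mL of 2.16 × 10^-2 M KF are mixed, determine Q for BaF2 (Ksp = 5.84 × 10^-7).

Q ≈ 3.57 × 10^-6

Total volume = 131 + 346 = 477 mL.
[Ba^2+] = 5.29 x 10^-2 × (131/477) = 1.453 × 10^-2 M
[F^-] = 2.16 × 10^-2 × (346/477) = 1.567 × 10^-2 M
BaF2(s) ⇌ Ba^2+ + 2 F^-, so Q = [Ba^2+][F^-]^2
Q = (1.453 × 10^-2)(1.567 × 10^-2)^2 = 3.57 x 10^-6
Q > Ksp, so BaF2 will precipitate.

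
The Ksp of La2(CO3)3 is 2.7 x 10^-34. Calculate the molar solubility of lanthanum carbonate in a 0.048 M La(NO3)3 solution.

s = 1.6e-11 M

La2(CO3)3(s) ⇌ 2 La^3+ + 3 CO3^2-
Ksp = [La^3+]^2[CO3^2-]^3
If s mol/L dissolves here, [La^3+] = 0.048 + 2s ≈ 0.048, [CO3^2-] = 3s (Ksp is small, so little additional dissolves).
Ksp ≈ (0.048)^2 × (3s)^3
s = 1.6 × 10^-11 M
Check: 2s = 3.3 × 10^-11 ≪ 0.048, so the approximation is valid.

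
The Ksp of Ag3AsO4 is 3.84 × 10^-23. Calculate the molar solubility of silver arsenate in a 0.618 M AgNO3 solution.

s ≈ 1.63 × 10^-22 M

Ag3AsO4(s) <=> 3 Ag^+ + AsO4^3-
Ksp = [Ag^+]^3[AsO4^3-]
Let s be the molar solubility in this solution. [Ag^+] = 0.618 + 3s ≈ 0.618, [AsO4^3-] = s (since Ag^+ from AgNO3 dominates).
Ksp ≈ (0.618)^3 × s
s = 1.63 × 10^-22 M
Check: 3s = 4.9 × 10^-22 ≪ 0.618, so the approximation is valid.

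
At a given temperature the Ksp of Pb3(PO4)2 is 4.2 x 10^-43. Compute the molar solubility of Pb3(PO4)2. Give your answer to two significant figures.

1.3 × 10^-9 M

Pb3(PO4)2(s) ⇌ 3 Pb^2+(aq) + 2 PO4^3-(aq)
Ksp = [Pb^2+]^3[PO4^3-]^2
For each mole of Pb3(PO4)2 that dissolves: [Pb^2+] = 3s, [PO4^3-] = 2s.
Ksp = (3s)^3(2s)^2 = 108s^5
s = (4.2 x 10^-43 / 108)^(1/5) = 1.3 × 10^-9 M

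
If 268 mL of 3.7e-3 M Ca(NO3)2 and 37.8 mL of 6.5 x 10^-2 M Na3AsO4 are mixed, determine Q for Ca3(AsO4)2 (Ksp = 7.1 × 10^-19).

Q ≈ 2.2 × 10^-12

Total volume = 268 + 37.8 = 305.8 mL.
[Ca^2+] = 3.7 × 10^-3 × (268/305.8) = 3.24 x 10^-3 M
[AsO4^3-] = 6.5 × 10^-2 × (37.8/305.8) = 8.03 × 10^-3 M
Ca3(AsO4)2(s) ⇌ 3 Ca^2+(aq) + 2 AsO4^3-(aq), so Q = [Ca^2+]^3[AsO4^3-]^2
Q = (3.24 x 10^-3)^3(8.03 × 10^-3)^2 = 2.2 × 10^-12
Q > Ksp, so Ca3(AsO4)2 will precipitate.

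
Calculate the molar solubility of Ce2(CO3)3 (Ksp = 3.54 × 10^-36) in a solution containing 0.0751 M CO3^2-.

4.57 × 10^-17 M

Ce2(CO3)3(s) ⇌ 2 Ce^3+(aq) + 3 CO3^2-(aq)
Ksp = [Ce^3+]^2[CO3^2-]^3
If s mol/L dissolves here, [Ce^3+] = 2s, [CO3^2-] = 0.0751 + 3s ≈ 0.0751 (Ksp is small, so little additional dissolves).
Ksp ≈ (2s)^2 × (0.0751)^3
s = 4.57 × 10^-17 M
Check: 3s = 1.4 × 10^-16 ≪ 0.0751, so the approximation is valid.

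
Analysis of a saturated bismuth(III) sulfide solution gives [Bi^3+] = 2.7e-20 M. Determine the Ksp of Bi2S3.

Bi2S3(s) ⇌ 2 Bi^3+ + 3 S^2-
Stoichiometry gives [S^2-] = (3/2)[Bi^3+] = 4.05 x 10^-20 M.
Ksp = [Bi^3+]^2[S^2-]^3
Ksp = (2.7 x 10^-20)^2 × (4.05 × 10^-20)^3 = 4.8 × 10^-98

Ksp ≈ 4.8 × 10^-98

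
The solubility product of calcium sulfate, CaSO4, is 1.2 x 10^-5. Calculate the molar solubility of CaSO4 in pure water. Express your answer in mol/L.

CaSO4(s) ⇌ Ca^2+(aq) + SO4^2-(aq)
Ksp = [Ca^2+][SO4^2-]
If s mol/L of CaSO4 dissolves, [Ca^2+] = s and [SO4^2-] = s.
Ksp = s^2
s = (1.2 x 10^-5)^(1/2) = 3.5 x 10^-3 M

3.5 x 10^-3 M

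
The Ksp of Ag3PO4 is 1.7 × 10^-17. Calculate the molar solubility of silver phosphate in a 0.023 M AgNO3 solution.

1.4e-12 M

Ag3PO4(s) ⇌ 3 Ag^+ + PO4^3-
Ksp = [Ag^+]^3[PO4^3-]
If s mol/L dissolves here, [Ag^+] = 0.023 + 3s ≈ 0.023, [PO4^3-] = s (since Ag^+ from AgNO3 dominates).
Ksp ≈ (0.023)^3 × s
s = 1.4 × 10^-12 M
Check: 3s = 4.2 × 10^-12 ≪ 0.023, so the approximation is valid.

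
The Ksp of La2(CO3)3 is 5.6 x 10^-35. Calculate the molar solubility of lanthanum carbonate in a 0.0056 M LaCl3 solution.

La2(CO3)3(s) ⇌ 2 La^3+ + 3 CO3^2-
Ksp = [La^3+]^2[CO3^2-]^3
Let s be the molar solubility in this solution. [La^3+] = 0.0056 + 2s ≈ 0.0056, [CO3^2-] = 3s (common-ion effect: La^3+ is already 0.0056 M).
Ksp ≈ (0.0056)^2 × (3s)^3
s = 4.0 × 10^-11 M
Check: 2s = 8.1 x 10^-11 ≪ 0.0056, so the approximation is valid.

s = 4.0 × 10^-11 M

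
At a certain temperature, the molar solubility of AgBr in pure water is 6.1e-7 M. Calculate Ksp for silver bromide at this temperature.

Ksp ≈ 3.7 × 10^-13

AgBr(s) <=> Ag^+(aq) + Br^-(aq)
With molar solubility s: [Ag^+] = s, [Br^-] = s.
Ksp = [Ag^+][Br^-]
Ksp = s × s = s^2
Ksp = (6.1 x 10^-7)^2 = 3.7 × 10^-13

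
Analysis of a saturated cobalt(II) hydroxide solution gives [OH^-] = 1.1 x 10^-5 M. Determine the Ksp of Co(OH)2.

Ksp = 6.7 × 10^-16

Co(OH)2(s) ⇌ Co^2+(aq) + 2 OH^-(aq)
Stoichiometry gives [Co^2+] = (1/2)[OH^-] = 5.50 × 10^-6 M.
Ksp = [Co^2+][OH^-]^2
Ksp = 5.50 x 10^-6 × (1.1 × 10^-5)^2 = 6.7 × 10^-16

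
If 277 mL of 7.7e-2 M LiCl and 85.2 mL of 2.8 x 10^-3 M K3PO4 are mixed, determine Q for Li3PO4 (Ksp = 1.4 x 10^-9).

Total volume = 277 + 85.2 = 362.2 mL.
[Li^+] = 7.7 × 10^-2 × (277/362.2) = 5.89 × 10^-2 M
[PO4^3-] = 2.8 x 10^-3 × (85.2/362.2) = 6.59 × 10^-4 M
Li3PO4(s) <=> 3 Li^+(aq) + PO4^3-(aq), so Q = [Li^+]^3[PO4^3-]
Q = (5.89 × 10^-2)^3(6.59 × 10^-4) = 1.3 × 10^-7
Q > Ksp, so Li3PO4 will precipitate.

Q = 1.3e-7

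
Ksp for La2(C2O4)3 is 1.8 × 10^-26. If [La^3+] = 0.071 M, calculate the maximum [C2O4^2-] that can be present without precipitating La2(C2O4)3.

La2(C2O4)3(s) <=> 2 La^3+ + 3 C2O4^2-
Ksp = [La^3+]^2[C2O4^2-]^3
Precipitation begins when Q = Ksp. With [La^3+] = 0.071 M:
1.8 × 10^-26 = (0.071)^2 × [C2O4^2-]^3
[C2O4^2-] = (1.8 × 10^-26 / 5.04 × 10^-3)^(1/3) = 1.5 × 10^-8 M

[C2O4^2-] = 1.5e-8 M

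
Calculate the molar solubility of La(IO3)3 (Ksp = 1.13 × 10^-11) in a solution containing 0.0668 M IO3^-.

La(IO3)3(s) ⇌ La^3+ + 3 IO3^-
Ksp = [La^3+][IO3^-]^3
Let s be the molar solubility in this solution. [La^3+] = s, [IO3^-] = 0.0668 + 3s ≈ 0.0668 (since the IO3^- already present dominates).
Ksp ≈ s × (0.0668)^3
s = 3.79 × 10^-8 M
Check: 3s = 1.1 × 10^-7 ≪ 0.0668, so the approximation is valid.

s ≈ 3.79e-8 M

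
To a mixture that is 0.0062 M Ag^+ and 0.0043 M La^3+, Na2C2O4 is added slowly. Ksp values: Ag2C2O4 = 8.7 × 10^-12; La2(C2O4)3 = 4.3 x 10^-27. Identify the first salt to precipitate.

Each salt begins to precipitate when Q = Ksp, i.e. when [C2O4^2-] reaches its threshold.
For Ag2C2O4: 8.7 × 10^-12 = (0.0062)^2 × [C2O4^2-]  ⇒  [C2O4^2-] = 2.3 × 10^-7 M.
For La2(C2O4)3: 4.3 x 10^-27 = (0.0043)^2 × [C2O4^2-]^3  ⇒  [C2O4^2-] = 6.1 × 10^-8 M.
The salt with the lower threshold [C2O4^2-] precipitates first: La2(C2O4)3.

La2(C2O4)3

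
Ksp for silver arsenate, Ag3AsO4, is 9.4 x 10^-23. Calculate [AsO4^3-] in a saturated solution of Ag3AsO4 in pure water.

Ag3AsO4(s) <=> 3 Ag^+ + AsO4^3-
Ksp = [Ag^+]^3[AsO4^3-]
For each mole of Ag3AsO4 that dissolves: [Ag^+] = 3s, [AsO4^3-] = s.
So Ksp = (3s)^3 × s = 27s^4
Solving, s = (9.4 x 10^-23/27)^(1/4) = 1.37 x 10^-6 M
[AsO4^3-] = s = 1.4 x 10^-6 M

[AsO4^3-] = 1.4 × 10^-6 M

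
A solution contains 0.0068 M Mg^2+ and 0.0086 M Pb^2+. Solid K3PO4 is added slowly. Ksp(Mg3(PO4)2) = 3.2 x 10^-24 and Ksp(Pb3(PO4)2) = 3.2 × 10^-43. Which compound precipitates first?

Each salt begins to precipitate when Q = Ksp, i.e. when [PO4^3-] reaches its threshold.
For Mg3(PO4)2: 3.2 x 10^-24 = (0.0068)^3 × [PO4^3-]^2  ⇒  [PO4^3-] = 3.2 × 10^-9 M.
For Pb3(PO4)2: 3.2 × 10^-43 = (0.0086)^3 × [PO4^3-]^2  ⇒  [PO4^3-] = 7.1 x 10^-19 M.
The salt with the lower threshold [PO4^3-] precipitates first: Pb3(PO4)2.

Pb3(PO4)2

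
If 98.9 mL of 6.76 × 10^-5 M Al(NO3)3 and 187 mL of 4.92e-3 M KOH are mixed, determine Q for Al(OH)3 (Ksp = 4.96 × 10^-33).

Total volume = 98.9 + 187 = 285.9 mL.
[Al^3+] = 6.76 x 10^-5 × (98.9/285.9) = 2.338 × 10^-5 M
[OH^-] = 4.92 × 10^-3 × (187/285.9) = 3.218 x 10^-3 M
Al(OH)3(s) ⇌ Al^3+(aq) + 3 OH^-(aq), so Q = [Al^3+][OH^-]^3
Q = (2.338 × 10^-5)(3.218 x 10^-3)^3 = 7.79 × 10^-13
Q > Ksp, so Al(OH)3 will precipitate.

Q ≈ 7.79 × 10^-13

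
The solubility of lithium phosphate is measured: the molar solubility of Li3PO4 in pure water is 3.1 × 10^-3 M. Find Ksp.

Ksp = 2.5 × 10^-9

Li3PO4(s) <=> 3 Li^+(aq) + PO4^3-(aq)
If s mol/L of Li3PO4 dissolves, [Li^+] = 3s and [PO4^3-] = s.
Ksp = [Li^+]^3[PO4^3-]
So Ksp = (3s)^3 × s = 27s^4
With s = 3.1 × 10^-3: Ksp = 2.5 x 10^-9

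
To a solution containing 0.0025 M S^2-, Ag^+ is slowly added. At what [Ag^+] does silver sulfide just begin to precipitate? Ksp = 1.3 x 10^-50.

[Ag^+] = 2.3 × 10^-24 M

Ag2S(s) <=> 2 Ag^+(aq) + S^2-(aq)
Ksp = [Ag^+]^2[S^2-]
Precipitation begins when Q = Ksp. With [S^2-] = 0.0025 M:
1.3 x 10^-50 = (0.0025) × [Ag^+]^2
[Ag^+] = (1.3 x 10^-50 / 2.5 x 10^-3)^(1/2) = 2.3 × 10^-24 M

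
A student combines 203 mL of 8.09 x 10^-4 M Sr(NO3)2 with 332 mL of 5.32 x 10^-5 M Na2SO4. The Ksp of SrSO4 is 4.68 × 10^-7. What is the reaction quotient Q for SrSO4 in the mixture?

1.01 x 10^-8

Total volume = 203 + 332 = 535 mL.
[Sr^2+] = 8.09 x 10^-4 × (203/535) = 3.070 × 10^-4 M
[SO4^2-] = 5.32 x 10^-5 × (332/535) = 3.301 x 10^-5 M
SrSO4(s) <=> Sr^2+ + SO4^2-, so Q = [Sr^2+][SO4^2-]
Q = (3.070 × 10^-4)(3.301 × 10^-5) = 1.01 x 10^-8
Q < Ksp, so no precipitate of SrSO4 forms.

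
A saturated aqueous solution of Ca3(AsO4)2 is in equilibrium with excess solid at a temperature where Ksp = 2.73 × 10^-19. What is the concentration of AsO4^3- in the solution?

Ca3(AsO4)2(s) <=> 3 Ca^2+ + 2 AsO4^3-
Ksp = [Ca^2+]^3[AsO4^3-]^2
With molar solubility s: [Ca^2+] = 3s, [AsO4^3-] = 2s.
Substituting: Ksp = (3s)^3(2s)^2 = 108s^5
s = (2.73 × 10^-19 / 108)^(1/5) = 7.595 x 10^-5 M
[AsO4^3-] = 2s = 1.52 × 10^-4 M

1.52e-4 M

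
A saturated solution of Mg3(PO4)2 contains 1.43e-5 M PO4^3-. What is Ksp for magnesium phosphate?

Ksp ≈ 2.02 × 10^-24

Mg3(PO4)2(s) ⇌ 3 Mg^2+ + 2 PO4^3-
Stoichiometry gives [Mg^2+] = (3/2)[PO4^3-] = 2.145 × 10^-5 M.
Ksp = [Mg^2+]^3[PO4^3-]^2
Ksp = (2.145 × 10^-5)^3 × (1.43 x 10^-5)^2 = 2.02 × 10^-24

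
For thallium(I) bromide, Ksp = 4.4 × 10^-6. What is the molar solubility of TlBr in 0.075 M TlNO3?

s ≈ 5.9 x 10^-5 M

TlBr(s) <=> Tl^+ + Br^-
Ksp = [Tl^+][Br^-]
Let s be the molar solubility in this solution. [Tl^+] = 0.075 + s ≈ 0.075, [Br^-] = s (Ksp is small, so little additional dissolves).
Ksp ≈ 0.075 × s
s = 5.9 × 10^-5 M
Check: s = 5.9 × 10^-5 ≪ 0.075, so the approximation is valid.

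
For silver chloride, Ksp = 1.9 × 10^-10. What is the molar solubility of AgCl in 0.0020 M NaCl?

9.5 × 10^-8 M

AgCl(s) <=> Ag^+ + Cl^-
Ksp = [Ag^+][Cl^-]
Let s = moles of AgCl that dissolve per litre. [Ag^+] = s, [Cl^-] = 0.0020 + s ≈ 0.0020 (Ksp is small, so little additional dissolves).
Ksp ≈ s × 0.0020
s = 9.5 x 10^-8 M
Check: s = 9.5 x 10^-8 ≪ 0.0020, so the approximation is valid.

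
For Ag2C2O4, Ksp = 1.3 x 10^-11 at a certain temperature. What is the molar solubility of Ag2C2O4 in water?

Ag2C2O4(s) <=> 2 Ag^+(aq) + C2O4^2-(aq)
Ksp = [Ag^+]^2[C2O4^2-]
If s mol/L of Ag2C2O4 dissolves, [Ag^+] = 2s and [C2O4^2-] = s.
Ksp = (2s)^2s = 4s^3
s = (1.3 x 10^-11 / 4)^(1/3) = 1.5 x 10^-4 M

s ≈ 1.5 × 10^-4 M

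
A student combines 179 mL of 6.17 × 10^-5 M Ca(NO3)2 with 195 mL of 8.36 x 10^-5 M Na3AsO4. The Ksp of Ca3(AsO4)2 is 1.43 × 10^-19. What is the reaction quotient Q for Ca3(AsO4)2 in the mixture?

Total volume = 179 + 195 = 374 mL.
[Ca^2+] = 6.17 x 10^-5 × (179/374) = 2.953 × 10^-5 M
[AsO4^3-] = 8.36 × 10^-5 × (195/374) = 4.359 × 10^-5 M
Ca3(AsO4)2(s) ⇌ 3 Ca^2+ + 2 AsO4^3-, so Q = [Ca^2+]^3[AsO4^3-]^2
Q = (2.953 × 10^-5)^3(4.359 x 10^-5)^2 = 4.89 × 10^-23
Q < Ksp, so no precipitate of Ca3(AsO4)2 forms.

Q ≈ 4.89 x 10^-23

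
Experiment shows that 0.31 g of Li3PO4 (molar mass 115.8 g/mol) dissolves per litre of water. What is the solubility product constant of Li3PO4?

Ksp = 1.4 × 10^-9

Molar solubility s = (3.1 × 10^-1 g/L) / (115.8 g/mol) = 2.68 x 10^-3 M.
Li3PO4(s) <=> 3 Li^+(aq) + PO4^3-(aq)
Let s = molar solubility. Then [Li^+] = 3s and [PO4^3-] = s.
Ksp = [Li^+]^3[PO4^3-]
Ksp = (3s)^3s = 27s^4
Ksp = 27 × (2.68 × 10^-3)^4 = 1.4 × 10^-9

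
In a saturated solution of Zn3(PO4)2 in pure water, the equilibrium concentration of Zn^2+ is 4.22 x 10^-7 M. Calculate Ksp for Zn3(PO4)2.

Ksp ≈ 5.95 × 10^-33

Zn3(PO4)2(s) ⇌ 3 Zn^2+(aq) + 2 PO4^3-(aq)
Stoichiometry gives [PO4^3-] = (2/3)[Zn^2+] = 2.813 × 10^-7 M.
Ksp = [Zn^2+]^3[PO4^3-]^2
Ksp = (4.22 × 10^-7)^3 × (2.813 x 10^-7)^2 = 5.95 × 10^-33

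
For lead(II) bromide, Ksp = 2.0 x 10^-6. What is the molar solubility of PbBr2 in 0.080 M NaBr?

3.1 × 10^-4 M

PbBr2(s) ⇌ Pb^2+(aq) + 2 Br^-(aq)
Ksp = [Pb^2+][Br^-]^2
If s mol/L dissolves here, [Pb^2+] = s, [Br^-] = 0.080 + 2s ≈ 0.080 (Ksp is small, so little additional dissolves).
Ksp ≈ s × (0.080)^2
s = 3.1 × 10^-4 M
Check: 2s = 6.3 x 10^-4 ≪ 0.080, so the approximation is valid.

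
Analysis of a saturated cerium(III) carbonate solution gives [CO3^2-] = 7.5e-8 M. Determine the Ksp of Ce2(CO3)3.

Ce2(CO3)3(s) <=> 2 Ce^3+(aq) + 3 CO3^2-(aq)
Stoichiometry gives [Ce^3+] = (2/3)[CO3^2-] = 5.00 x 10^-8 M.
Ksp = [Ce^3+]^2[CO3^2-]^3
Ksp = (5.00 x 10^-8)^2 × (7.5 x 10^-8)^3 = 1.1 × 10^-36

Ksp ≈ 1.1 × 10^-36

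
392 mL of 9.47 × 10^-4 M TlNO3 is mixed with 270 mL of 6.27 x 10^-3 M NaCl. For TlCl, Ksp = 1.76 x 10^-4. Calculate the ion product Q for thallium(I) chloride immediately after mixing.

Total volume = 392 + 270 = 662 mL.
[Tl^+] = 9.47 × 10^-4 × (392/662) = 5.608 × 10^-4 M
[Cl^-] = 6.27 x 10^-3 × (270/662) = 2.557 x 10^-3 M
TlCl(s) ⇌ Tl^+(aq) + Cl^-(aq), so Q = [Tl^+][Cl^-]
Q = (5.608 × 10^-4)(2.557 × 10^-3) = 1.43 x 10^-6
Q < Ksp, so no precipitate of TlCl forms.

Q = 1.43e-6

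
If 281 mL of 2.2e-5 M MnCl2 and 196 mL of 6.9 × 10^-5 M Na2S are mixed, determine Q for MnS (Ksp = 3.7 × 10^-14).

Total volume = 281 + 196 = 477 mL.
[Mn^2+] = 2.2 x 10^-5 × (281/477) = 1.30 × 10^-5 M
[S^2-] = 6.9 × 10^-5 × (196/477) = 2.84 x 10^-5 M
MnS(s) <=> Mn^2+ + S^2-, so Q = [Mn^2+][S^2-]
Q = (1.30 × 10^-5)(2.84 × 10^-5) = 3.7 × 10^-10
Q > Ksp, so MnS will precipitate.

Q = 3.7 × 10^-10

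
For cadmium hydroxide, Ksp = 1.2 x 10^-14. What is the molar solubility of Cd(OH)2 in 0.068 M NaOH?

Cd(OH)2(s) ⇌ Cd^2+ + 2 OH^-
Ksp = [Cd^2+][OH^-]^2
If s mol/L dissolves here, [Cd^2+] = s, [OH^-] = 0.068 + 2s ≈ 0.068 (since OH^- from NaOH dominates).
Ksp ≈ s × (0.068)^2
s = 2.6 × 10^-12 M
Check: 2s = 5.2 × 10^-12 ≪ 0.068, so the approximation is valid.

s = 2.6 × 10^-12 M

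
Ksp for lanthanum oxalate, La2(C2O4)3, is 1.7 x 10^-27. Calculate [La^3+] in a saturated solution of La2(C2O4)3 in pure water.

3.5e-6 M

La2(C2O4)3(s) <=> 2 La^3+(aq) + 3 C2O4^2-(aq)
Ksp = [La^3+]^2[C2O4^2-]^3
For each mole of La2(C2O4)3 that dissolves: [La^3+] = 2s, [C2O4^2-] = 3s.
So Ksp = (2s)^2 × (3s)^3 = 108s^5
s = (1.7 x 10^-27 / 108)^(1/5) = 1.74 × 10^-6 M
[La^3+] = 2s = 3.5 × 10^-6 M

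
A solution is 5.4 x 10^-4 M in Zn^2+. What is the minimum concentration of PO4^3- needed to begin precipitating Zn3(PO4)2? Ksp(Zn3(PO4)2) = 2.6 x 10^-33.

[PO4^3-] = 4.1 x 10^-12 M

Zn3(PO4)2(s) ⇌ 3 Zn^2+ + 2 PO4^3-
Ksp = [Zn^2+]^3[PO4^3-]^2
Precipitation begins when Q = Ksp. With [Zn^2+] = 5.4 x 10^-4 M:
2.6 x 10^-33 = (5.4 x 10^-4)^3 × [PO4^3-]^2
[PO4^3-] = (2.6 x 10^-33 / 1.57 × 10^-10)^(1/2) = 4.1 × 10^-12 M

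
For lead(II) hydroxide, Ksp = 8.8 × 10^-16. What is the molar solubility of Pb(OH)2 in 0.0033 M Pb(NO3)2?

Pb(OH)2(s) ⇌ Pb^2+ + 2 OH^-
Ksp = [Pb^2+][OH^-]^2
If s mol/L dissolves here, [Pb^2+] = 0.0033 + s ≈ 0.0033, [OH^-] = 2s (common-ion effect: Pb^2+ is already 0.0033 M).
Ksp ≈ 0.0033 × (2s)^2
s = 2.6 x 10^-7 M
Check: s = 2.6 x 10^-7 ≪ 0.0033, so the approximation is valid.

2.6 x 10^-7 M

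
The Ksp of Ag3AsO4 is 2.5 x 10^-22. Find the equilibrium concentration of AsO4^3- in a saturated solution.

[AsO4^3-] ≈ 1.7 × 10^-6 M

Ag3AsO4(s) ⇌ 3 Ag^+ + AsO4^3-
Ksp = [Ag^+]^3[AsO4^3-]
Let s = molar solubility. Then [Ag^+] = 3s and [AsO4^3-] = s.
So Ksp = (3s)^3 × s = 27s^4
s = (2.5 x 10^-22 / 27)^(1/4) = 1.74 × 10^-6 M
[AsO4^3-] = s = 1.7 × 10^-6 M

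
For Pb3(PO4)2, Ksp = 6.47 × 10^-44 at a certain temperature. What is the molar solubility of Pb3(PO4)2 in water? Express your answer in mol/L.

s = 9.03 × 10^-10 M

Pb3(PO4)2(s) ⇌ 3 Pb^2+(aq) + 2 PO4^3-(aq)
Ksp = [Pb^2+]^3[PO4^3-]^2
Let s = molar solubility. Then [Pb^2+] = 3s and [PO4^3-] = 2s.
So Ksp = (3s)^3 × (2s)^2 = 108s^5
Solving, s = (6.47 × 10^-44/108)^(1/5) = 9.03 x 10^-10 M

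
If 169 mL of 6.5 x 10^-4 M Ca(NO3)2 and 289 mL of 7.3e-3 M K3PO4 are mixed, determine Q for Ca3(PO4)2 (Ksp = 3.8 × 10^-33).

Total volume = 169 + 289 = 458 mL.
[Ca^2+] = 6.5 × 10^-4 × (169/458) = 2.40 × 10^-4 M
[PO4^3-] = 7.3 × 10^-3 × (289/458) = 4.61 × 10^-3 M
Ca3(PO4)2(s) <=> 3 Ca^2+(aq) + 2 PO4^3-(aq), so Q = [Ca^2+]^3[PO4^3-]^2
Q = (2.40 x 10^-4)^3(4.61 × 10^-3)^2 = 2.9 x 10^-16
Q > Ksp, so Ca3(PO4)2 will precipitate.

2.9 × 10^-16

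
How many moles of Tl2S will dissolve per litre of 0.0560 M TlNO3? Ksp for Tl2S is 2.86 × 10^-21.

s ≈ 9.12 × 10^-19 M

Tl2S(s) <=> 2 Tl^+ + S^2-
Ksp = [Tl^+]^2[S^2-]
Let s = moles of Tl2S that dissolve per litre. [Tl^+] = 0.0560 + 2s ≈ 0.0560, [S^2-] = s (since Tl^+ from TlNO3 dominates).
Ksp ≈ (0.0560)^2 × s
s = 9.12 x 10^-19 M
Check: 2s = 1.8 × 10^-18 ≪ 0.0560, so the approximation is valid.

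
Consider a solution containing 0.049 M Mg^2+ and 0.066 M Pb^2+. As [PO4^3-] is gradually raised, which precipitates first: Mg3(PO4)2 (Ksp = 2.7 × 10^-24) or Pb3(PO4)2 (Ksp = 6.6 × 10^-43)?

Each salt begins to precipitate when Q = Ksp, i.e. when [PO4^3-] reaches its threshold.
For Mg3(PO4)2: 2.7 × 10^-24 = (0.049)^3 × [PO4^3-]^2  ⇒  [PO4^3-] = 1.5 × 10^-10 M.
For Pb3(PO4)2: 6.6 × 10^-43 = (0.066)^3 × [PO4^3-]^2  ⇒  [PO4^3-] = 4.8 × 10^-20 M.
The salt with the lower threshold [PO4^3-] precipitates first: Pb3(PO4)2.

Pb3(PO4)2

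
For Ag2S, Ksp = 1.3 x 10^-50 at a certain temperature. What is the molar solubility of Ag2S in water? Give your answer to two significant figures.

s = 1.5e-17 M

Ag2S(s) ⇌ 2 Ag^+(aq) + S^2-(aq)
Ksp = [Ag^+]^2[S^2-]
For each mole of Ag2S that dissolves: [Ag^+] = 2s, [S^2-] = s.
Ksp = (2s)^2s = 4s^3
s^3 = 1.3 x 10^-50 / 4, so s = 1.5 × 10^-17 M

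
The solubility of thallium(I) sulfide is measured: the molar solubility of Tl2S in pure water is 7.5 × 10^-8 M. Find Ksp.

Tl2S(s) ⇌ 2 Tl^+(aq) + S^2-(aq)
Let s = molar solubility. Then [Tl^+] = 2s and [S^2-] = s.
Ksp = [Tl^+]^2[S^2-]
Ksp = (2s)^2s = 4s^3
Ksp = 4 × (7.5 × 10^-8)^3 = 1.7 x 10^-21

Ksp = 1.7e-21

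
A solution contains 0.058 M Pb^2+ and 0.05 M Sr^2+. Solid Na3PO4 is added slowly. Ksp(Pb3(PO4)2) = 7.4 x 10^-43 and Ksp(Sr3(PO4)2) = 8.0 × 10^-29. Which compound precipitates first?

Pb3(PO4)2

Precipitation of each salt starts when its ion product equals its Ksp.
For Pb3(PO4)2: 7.4 x 10^-43 = (0.058)^3 × [PO4^3-]^2  ⇒  [PO4^3-] = 6.2 × 10^-20 M.
For Sr3(PO4)2: 8.0 × 10^-29 = (0.05)^3 × [PO4^3-]^2  ⇒  [PO4^3-] = 8.0 × 10^-13 M.
The salt with the lower threshold [PO4^3-] precipitates first: Pb3(PO4)2.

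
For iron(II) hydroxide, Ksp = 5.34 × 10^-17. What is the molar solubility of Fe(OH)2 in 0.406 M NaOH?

Fe(OH)2(s) <=> Fe^2+(aq) + 2 OH^-(aq)
Ksp = [Fe^2+][OH^-]^2
Let s = moles of Fe(OH)2 that dissolve per litre. [Fe^2+] = s, [OH^-] = 0.406 + 2s ≈ 0.406 (Ksp is small, so little additional dissolves).
Ksp ≈ s × (0.406)^2
s = 3.24 x 10^-16 M
Check: 2s = 6.5 x 10^-16 ≪ 0.406, so the approximation is valid.

s ≈ 3.24 × 10^-16 M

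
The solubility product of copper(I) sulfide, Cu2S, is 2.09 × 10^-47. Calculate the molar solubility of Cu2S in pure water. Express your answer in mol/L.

Cu2S(s) <=> 2 Cu^+(aq) + S^2-(aq)
Ksp = [Cu^+]^2[S^2-]
For each mole of Cu2S that dissolves: [Cu^+] = 2s, [S^2-] = s.
Ksp = (2s)^2s = 4s^3
Solving, s = (2.09 × 10^-47/4)^(1/3) = 1.74 x 10^-16 M

s = 1.74 × 10^-16 M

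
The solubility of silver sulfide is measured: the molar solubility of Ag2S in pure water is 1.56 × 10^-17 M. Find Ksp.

Ksp ≈ 1.52e-50

Ag2S(s) ⇌ 2 Ag^+(aq) + S^2-(aq)
If s mol/L of Ag2S dissolves, [Ag^+] = 2s and [S^2-] = s.
Ksp = [Ag^+]^2[S^2-]
Ksp = (2s)^2s = 4s^3
With s = 1.56 x 10^-17: Ksp = 1.52 × 10^-50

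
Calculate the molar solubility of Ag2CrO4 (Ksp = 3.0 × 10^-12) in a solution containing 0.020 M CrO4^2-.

s = 6.1 × 10^-6 M

Ag2CrO4(s) ⇌ 2 Ag^+(aq) + CrO4^2-(aq)
Ksp = [Ag^+]^2[CrO4^2-]
Let s = moles of Ag2CrO4 that dissolve per litre. [Ag^+] = 2s, [CrO4^2-] = 0.020 + s ≈ 0.020 (since the CrO4^2- already present dominates).
Ksp ≈ (2s)^2 × 0.020
s = 6.1 x 10^-6 M
Check: s = 6.1 x 10^-6 ≪ 0.020, so the approximation is valid.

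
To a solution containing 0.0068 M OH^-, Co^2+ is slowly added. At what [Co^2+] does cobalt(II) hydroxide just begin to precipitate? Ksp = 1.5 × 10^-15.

Co(OH)2(s) ⇌ Co^2+(aq) + 2 OH^-(aq)
Ksp = [Co^2+][OH^-]^2
Precipitation begins when Q = Ksp. With [OH^-] = 0.0068 M:
1.5 × 10^-15 = (0.0068)^2 × [Co^2+]
[Co^2+] = (1.5 × 10^-15 / 4.62 × 10^-5) = 3.2 × 10^-11 M

[Co^2+] ≈ 3.2 × 10^-11 M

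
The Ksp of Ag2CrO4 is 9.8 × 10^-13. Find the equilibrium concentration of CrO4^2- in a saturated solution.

Ag2CrO4(s) ⇌ 2 Ag^+ + CrO4^2-
Ksp = [Ag^+]^2[CrO4^2-]
For each mole of Ag2CrO4 that dissolves: [Ag^+] = 2s, [CrO4^2-] = s.
Substituting: Ksp = (2s)^2s = 4s^3
s = (9.8 × 10^-13 / 4)^(1/3) = 6.26 x 10^-5 M
[CrO4^2-] = s = 6.3 × 10^-5 M

6.3 × 10^-5 M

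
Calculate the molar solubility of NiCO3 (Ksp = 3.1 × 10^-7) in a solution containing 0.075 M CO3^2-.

s = 4.1 x 10^-6 M

NiCO3(s) <=> Ni^2+ + CO3^2-
Ksp = [Ni^2+][CO3^2-]
Let s = moles of NiCO3 that dissolve per litre. [Ni^2+] = s, [CO3^2-] = 0.075 + s ≈ 0.075 (Ksp is small, so little additional dissolves).
Ksp ≈ s × 0.075
s = 4.1 × 10^-6 M
Check: s = 4.1 × 10^-6 ≪ 0.075, so the approximation is valid.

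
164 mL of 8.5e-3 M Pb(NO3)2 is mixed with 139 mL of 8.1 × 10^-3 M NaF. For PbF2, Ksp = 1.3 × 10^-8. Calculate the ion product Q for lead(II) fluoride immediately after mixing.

Total volume = 164 + 139 = 303 mL.
[Pb^2+] = 8.5 × 10^-3 × (164/303) = 4.60 × 10^-3 M
[F^-] = 8.1 × 10^-3 × (139/303) = 3.72 × 10^-3 M
PbF2(s) <=> Pb^2+(aq) + 2 F^-(aq), so Q = [Pb^2+][F^-]^2
Q = (4.60 x 10^-3)(3.72 x 10^-3)^2 = 6.4 x 10^-8
Q > Ksp, so PbF2 will precipitate.

6.4 × 10^-8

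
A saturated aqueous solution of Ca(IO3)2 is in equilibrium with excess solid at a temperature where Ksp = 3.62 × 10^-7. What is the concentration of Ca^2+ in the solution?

[Ca^2+] ≈ 4.49e-3 M

Ca(IO3)2(s) <=> Ca^2+ + 2 IO3^-
Ksp = [Ca^2+][IO3^-]^2
With molar solubility s: [Ca^2+] = s, [IO3^-] = 2s.
Substituting: Ksp = s(2s)^2 = 4s^3
s^3 = 3.62 × 10^-7 / 4, so s = 4.490 × 10^-3 M
[Ca^2+] = s = 4.49 x 10^-3 M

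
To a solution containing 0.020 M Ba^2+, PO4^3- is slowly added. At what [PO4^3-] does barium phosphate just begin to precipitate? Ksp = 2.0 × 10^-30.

Ba3(PO4)2(s) ⇌ 3 Ba^2+(aq) + 2 PO4^3-(aq)
Ksp = [Ba^2+]^3[PO4^3-]^2
Precipitation begins when Q = Ksp. With [Ba^2+] = 0.020 M:
2.0 × 10^-30 = (0.020)^3 × [PO4^3-]^2
[PO4^3-] = (2.0 × 10^-30 / 8.00 x 10^-6)^(1/2) = 5.0 × 10^-13 M

5.0 × 10^-13 M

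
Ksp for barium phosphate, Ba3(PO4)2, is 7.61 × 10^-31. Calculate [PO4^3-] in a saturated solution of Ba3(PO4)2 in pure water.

7.42e-7 M

Ba3(PO4)2(s) <=> 3 Ba^2+(aq) + 2 PO4^3-(aq)
Ksp = [Ba^2+]^3[PO4^3-]^2
Let s = molar solubility. Then [Ba^2+] = 3s and [PO4^3-] = 2s.
Substituting: Ksp = (3s)^3(2s)^2 = 108s^5
s = (7.61 × 10^-31 / 108)^(1/5) = 3.712 x 10^-7 M
[PO4^3-] = 2s = 7.42 × 10^-7 M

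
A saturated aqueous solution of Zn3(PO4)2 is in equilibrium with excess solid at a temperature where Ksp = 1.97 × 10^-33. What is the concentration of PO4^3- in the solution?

[PO4^3-] ≈ 2.26 x 10^-7 M

Zn3(PO4)2(s) ⇌ 3 Zn^2+(aq) + 2 PO4^3-(aq)
Ksp = [Zn^2+]^3[PO4^3-]^2
If s mol/L of Zn3(PO4)2 dissolves, [Zn^2+] = 3s and [PO4^3-] = 2s.
Ksp = (3s)^3(2s)^2 = 108s^5
Solving, s = (1.97 × 10^-33/108)^(1/5) = 1.128 × 10^-7 M
[PO4^3-] = 2s = 2.26 × 10^-7 M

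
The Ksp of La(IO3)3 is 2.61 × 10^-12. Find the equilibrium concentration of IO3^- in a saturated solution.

La(IO3)3(s) ⇌ La^3+ + 3 IO3^-
Ksp = [La^3+][IO3^-]^3
Let s = molar solubility. Then [La^3+] = s and [IO3^-] = 3s.
Substituting: Ksp = s(3s)^3 = 27s^4
s^4 = 2.61 × 10^-12 / 27, so s = 5.576 × 10^-4 M
[IO3^-] = 3s = 1.67 × 10^-3 M

[IO3^-] = 1.67 × 10^-3 M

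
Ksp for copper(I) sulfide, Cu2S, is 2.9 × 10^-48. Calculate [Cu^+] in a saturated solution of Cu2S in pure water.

Cu2S(s) ⇌ 2 Cu^+ + S^2-
Ksp = [Cu^+]^2[S^2-]
Let s = molar solubility. Then [Cu^+] = 2s and [S^2-] = s.
Substituting: Ksp = (2s)^2s = 4s^3
Solving, s = (2.9 × 10^-48/4)^(1/3) = 8.98 × 10^-17 M
[Cu^+] = 2s = 1.8 × 10^-16 M

[Cu^+] ≈ 1.8e-16 M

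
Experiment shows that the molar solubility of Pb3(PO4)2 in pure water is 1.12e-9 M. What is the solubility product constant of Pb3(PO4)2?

Pb3(PO4)2(s) <=> 3 Pb^2+ + 2 PO4^3-
With molar solubility s: [Pb^2+] = 3s, [PO4^3-] = 2s.
Ksp = [Pb^2+]^3[PO4^3-]^2
Ksp = (3s)^3(2s)^2 = 108s^5
With s = 1.12 x 10^-9: Ksp = 1.90 × 10^-43

Ksp = 1.90 × 10^-43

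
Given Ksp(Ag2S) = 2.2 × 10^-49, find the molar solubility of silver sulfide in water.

s = 3.8e-17 M

Ag2S(s) ⇌ 2 Ag^+(aq) + S^2-(aq)
Ksp = [Ag^+]^2[S^2-]
If s mol/L of Ag2S dissolves, [Ag^+] = 2s and [S^2-] = s.
Ksp = (2s)^2s = 4s^3
Solving, s = (2.2 × 10^-49/4)^(1/3) = 3.8 x 10^-17 M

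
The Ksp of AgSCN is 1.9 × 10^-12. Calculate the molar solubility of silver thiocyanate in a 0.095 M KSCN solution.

s = 2.0 x 10^-11 M

AgSCN(s) ⇌ Ag^+(aq) + SCN^-(aq)
Ksp = [Ag^+][SCN^-]
Let s be the molar solubility in this solution. [Ag^+] = s, [SCN^-] = 0.095 + s ≈ 0.095 (Ksp is small, so little additional dissolves).
Ksp ≈ s × 0.095
s = 2.0 × 10^-11 M
Check: s = 2.0 × 10^-11 ≪ 0.095, so the approximation is valid.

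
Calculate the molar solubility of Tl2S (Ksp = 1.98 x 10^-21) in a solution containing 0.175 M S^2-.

Tl2S(s) <=> 2 Tl^+ + S^2-
Ksp = [Tl^+]^2[S^2-]
Let s = moles of Tl2S that dissolve per litre. [Tl^+] = 2s, [S^2-] = 0.175 + s ≈ 0.175 (since the S^2- already present dominates).
Ksp ≈ (2s)^2 × 0.175
s = 5.32 × 10^-11 M
Check: s = 5.3 × 10^-11 ≪ 0.175, so the approximation is valid.

5.32 × 10^-11 M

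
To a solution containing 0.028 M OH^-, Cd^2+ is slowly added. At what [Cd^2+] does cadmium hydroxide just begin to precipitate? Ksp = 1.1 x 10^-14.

Cd(OH)2(s) <=> Cd^2+ + 2 OH^-
Ksp = [Cd^2+][OH^-]^2
Precipitation begins when Q = Ksp. With [OH^-] = 0.028 M:
1.1 x 10^-14 = (0.028)^2 × [Cd^2+]
[Cd^2+] = (1.1 x 10^-14 / 7.84 × 10^-4) = 1.4 × 10^-11 M

[Cd^2+] ≈ 1.4 × 10^-11 M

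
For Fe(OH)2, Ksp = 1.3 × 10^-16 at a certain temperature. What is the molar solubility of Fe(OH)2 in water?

s = 3.2e-6 M

Fe(OH)2(s) <=> Fe^2+(aq) + 2 OH^-(aq)
Ksp = [Fe^2+][OH^-]^2
With molar solubility s: [Fe^2+] = s, [OH^-] = 2s.
Ksp = s(2s)^2 = 4s^3
s^3 = 1.3 × 10^-16 / 4, so s = 3.2 × 10^-6 M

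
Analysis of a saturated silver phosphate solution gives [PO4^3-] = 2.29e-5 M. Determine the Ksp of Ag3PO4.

Ksp = 7.43 x 10^-18

Ag3PO4(s) ⇌ 3 Ag^+ + PO4^3-
Stoichiometry gives [Ag^+] = (3/1)[PO4^3-] = 6.870 × 10^-5 M.
Ksp = [Ag^+]^3[PO4^3-]
Ksp = (6.870 × 10^-5)^3 × 2.29 × 10^-5 = 7.43 × 10^-18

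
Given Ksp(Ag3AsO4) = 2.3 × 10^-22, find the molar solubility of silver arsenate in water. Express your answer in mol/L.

1.7e-6 M

Ag3AsO4(s) <=> 3 Ag^+ + AsO4^3-
Ksp = [Ag^+]^3[AsO4^3-]
Let s = molar solubility. Then [Ag^+] = 3s and [AsO4^3-] = s.
Substituting: Ksp = (3s)^3s = 27s^4
Solving, s = (2.3 × 10^-22/27)^(1/4) = 1.7 x 10^-6 M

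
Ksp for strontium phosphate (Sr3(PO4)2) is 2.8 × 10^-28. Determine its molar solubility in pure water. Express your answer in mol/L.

Sr3(PO4)2(s) <=> 3 Sr^2+ + 2 PO4^3-
Ksp = [Sr^2+]^3[PO4^3-]^2
For each mole of Sr3(PO4)2 that dissolves: [Sr^2+] = 3s, [PO4^3-] = 2s.
Substituting: Ksp = (3s)^3(2s)^2 = 108s^5
Solving, s = (2.8 × 10^-28/108)^(1/5) = 1.2 x 10^-6 M

s ≈ 1.2 × 10^-6 M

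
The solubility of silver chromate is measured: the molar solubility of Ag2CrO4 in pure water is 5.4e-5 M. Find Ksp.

Ag2CrO4(s) ⇌ 2 Ag^+ + CrO4^2-
With molar solubility s: [Ag^+] = 2s, [CrO4^2-] = s.
Ksp = [Ag^+]^2[CrO4^2-]
Substituting: Ksp = (2s)^2s = 4s^3
Ksp = 4 × (5.4 × 10^-5)^3 = 6.3 x 10^-13

6.3 × 10^-13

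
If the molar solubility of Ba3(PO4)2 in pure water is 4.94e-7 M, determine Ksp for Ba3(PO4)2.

Ksp ≈ 3.18 × 10^-30

Ba3(PO4)2(s) ⇌ 3 Ba^2+(aq) + 2 PO4^3-(aq)
Let s = molar solubility. Then [Ba^2+] = 3s and [PO4^3-] = 2s.
Ksp = [Ba^2+]^3[PO4^3-]^2
Substituting: Ksp = (3s)^3(2s)^2 = 108s^5
Ksp = 108 × (4.94 x 10^-7)^5 = 3.18 × 10^-30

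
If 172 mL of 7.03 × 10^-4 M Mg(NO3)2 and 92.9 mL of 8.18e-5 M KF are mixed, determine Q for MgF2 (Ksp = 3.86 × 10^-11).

Q ≈ 3.76 × 10^-13

Total volume = 172 + 92.9 = 264.9 mL.
[Mg^2+] = 7.03 x 10^-4 × (172/264.9) = 4.565 × 10^-4 M
[F^-] = 8.18 × 10^-5 × (92.9/264.9) = 2.869 × 10^-5 M
MgF2(s) ⇌ Mg^2+ + 2 F^-, so Q = [Mg^2+][F^-]^2
Q = (4.565 x 10^-4)(2.869 x 10^-5)^2 = 3.76 × 10^-13
Q < Ksp, so no precipitate of MgF2 forms.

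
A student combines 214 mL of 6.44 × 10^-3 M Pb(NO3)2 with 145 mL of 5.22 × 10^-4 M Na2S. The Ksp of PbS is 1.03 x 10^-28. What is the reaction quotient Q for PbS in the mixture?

Total volume = 214 + 145 = 359 mL.
[Pb^2+] = 6.44 × 10^-3 × (214/359) = 3.839 × 10^-3 M
[S^2-] = 5.22 × 10^-4 × (145/359) = 2.108 × 10^-4 M
PbS(s) ⇌ Pb^2+ + S^2-, so Q = [Pb^2+][S^2-]
Q = (3.839 × 10^-3)(2.108 × 10^-4) = 8.09 x 10^-7
Q > Ksp, so PbS will precipitate.

8.09e-7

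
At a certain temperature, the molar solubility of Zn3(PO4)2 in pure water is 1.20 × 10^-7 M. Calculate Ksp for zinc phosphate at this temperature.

Zn3(PO4)2(s) ⇌ 3 Zn^2+ + 2 PO4^3-
If s mol/L of Zn3(PO4)2 dissolves, [Zn^2+] = 3s and [PO4^3-] = 2s.
Ksp = [Zn^2+]^3[PO4^3-]^2
Ksp = (3s)^3(2s)^2 = 108s^5
With s = 1.20 × 10^-7: Ksp = 2.69 × 10^-33

Ksp ≈ 2.69 × 10^-33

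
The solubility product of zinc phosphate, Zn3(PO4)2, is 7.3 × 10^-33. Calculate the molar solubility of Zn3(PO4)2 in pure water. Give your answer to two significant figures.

Zn3(PO4)2(s) ⇌ 3 Zn^2+ + 2 PO4^3-
Ksp = [Zn^2+]^3[PO4^3-]^2
With molar solubility s: [Zn^2+] = 3s, [PO4^3-] = 2s.
So Ksp = (3s)^3 × (2s)^2 = 108s^5
s = (7.3 × 10^-33 / 108)^(1/5) = 1.5 × 10^-7 M

s ≈ 1.5 × 10^-7 M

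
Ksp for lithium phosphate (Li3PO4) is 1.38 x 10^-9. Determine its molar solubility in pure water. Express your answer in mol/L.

Li3PO4(s) ⇌ 3 Li^+(aq) + PO4^3-(aq)
Ksp = [Li^+]^3[PO4^3-]
For each mole of Li3PO4 that dissolves: [Li^+] = 3s, [PO4^3-] = s.
Substituting: Ksp = (3s)^3s = 27s^4
s = (1.38 x 10^-9 / 27)^(1/4) = 2.67 x 10^-3 M

s ≈ 2.67 x 10^-3 M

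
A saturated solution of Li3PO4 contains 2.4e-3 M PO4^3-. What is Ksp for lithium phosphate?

Li3PO4(s) <=> 3 Li^+(aq) + PO4^3-(aq)
Stoichiometry gives [Li^+] = (3/1)[PO4^3-] = 7.20 × 10^-3 M.
Ksp = [Li^+]^3[PO4^3-]
Ksp = (7.20 × 10^-3)^3 × 2.4 x 10^-3 = 9.0 × 10^-10

Ksp ≈ 9.0 × 10^-10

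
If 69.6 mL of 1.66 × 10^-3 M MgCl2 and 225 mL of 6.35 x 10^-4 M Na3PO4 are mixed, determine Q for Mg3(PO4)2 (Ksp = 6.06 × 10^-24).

1.42 × 10^-17

Total volume = 69.6 + 225 = 294.6 mL.
[Mg^2+] = 1.66 × 10^-3 × (69.6/294.6) = 3.922 × 10^-4 M
[PO4^3-] = 6.35 × 10^-4 × (225/294.6) = 4.850 x 10^-4 M
Mg3(PO4)2(s) <=> 3 Mg^2+(aq) + 2 PO4^3-(aq), so Q = [Mg^2+]^3[PO4^3-]^2
Q = (3.922 × 10^-4)^3(4.850 × 10^-4)^2 = 1.42 x 10^-17
Q > Ksp, so Mg3(PO4)2 will precipitate.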